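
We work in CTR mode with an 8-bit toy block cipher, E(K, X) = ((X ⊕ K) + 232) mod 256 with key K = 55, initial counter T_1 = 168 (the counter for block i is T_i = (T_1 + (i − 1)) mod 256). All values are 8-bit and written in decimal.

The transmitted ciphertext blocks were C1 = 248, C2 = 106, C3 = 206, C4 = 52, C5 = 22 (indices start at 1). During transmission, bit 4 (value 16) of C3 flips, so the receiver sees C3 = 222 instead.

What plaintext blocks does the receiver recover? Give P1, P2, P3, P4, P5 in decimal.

CTR decryption: S_i = E(K, T_i) where T_i is the counter for block i; P_i = C_i ⊕ S_i.
Only C3 changed, to 222. In CTR, a change in C_i flips the same bit in P_i only; the keystream is unaffected. Decrypting the received ciphertext:
P1: T = 168, S = E(K, T) = 135; 248 ⊕ 135 = 127.
P2: T = 169, S = E(K, T) = 134; 106 ⊕ 134 = 236.
P3: T = 170, S = E(K, T) = 133; 222 ⊕ 133 = 91.
P4: T = 171, S = E(K, T) = 132; 52 ⊕ 132 = 176.
P5: T = 172, S = E(K, T) = 131; 22 ⊕ 131 = 149.
Blocks that differ from the original plaintext: P3.

P1 = 127, P2 = 236, P3 = 91, P4 = 176, P5 = 149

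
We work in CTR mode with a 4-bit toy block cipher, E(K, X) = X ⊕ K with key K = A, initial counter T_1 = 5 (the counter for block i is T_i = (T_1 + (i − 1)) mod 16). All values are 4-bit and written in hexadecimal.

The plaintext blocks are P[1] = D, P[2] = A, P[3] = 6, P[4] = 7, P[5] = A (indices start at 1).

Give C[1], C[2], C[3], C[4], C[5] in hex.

C[1] = 2, C[2] = 6, C[3] = B, C[4] = 5, C[5] = 9

CTR encryption: S_i = E(K, T_i) where T_i is the counter for block i; C_i = P_i ⊕ S_i.
C[1]: T = 5, S = E(K, T) = F; D ⊕ F = 2.
C[2]: T = 6, S = E(K, T) = C; A ⊕ C = 6.
C[3]: T = 7, S = E(K, T) = D; 6 ⊕ D = B.
C[4]: T = 8, S = E(K, T) = 2; 7 ⊕ 2 = 5.
C[5]: T = 9, S = E(K, T) = 3; A ⊕ 3 = 9.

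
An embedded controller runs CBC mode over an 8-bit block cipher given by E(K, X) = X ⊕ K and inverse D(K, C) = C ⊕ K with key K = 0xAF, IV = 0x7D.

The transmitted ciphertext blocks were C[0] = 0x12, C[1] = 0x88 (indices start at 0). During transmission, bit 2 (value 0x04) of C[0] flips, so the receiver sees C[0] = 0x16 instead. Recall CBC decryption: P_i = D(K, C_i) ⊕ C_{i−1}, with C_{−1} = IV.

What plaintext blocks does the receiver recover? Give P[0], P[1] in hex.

P[0] = 0xC4, P[1] = 0x31

Only C[0] changed, to 0x16. In CBC, a change in C_i garbles P_i and flips the same bit in P_{i+1}. Decrypting the received ciphertext:
P[0]: D(K, 0x16) = 0xB9; 0xB9 ⊕ 0x7D = 0xC4.
P[1]: D(K, 0x88) = 0x27; 0x27 ⊕ 0x16 = 0x31.
Blocks that differ from the original plaintext: P[0], P[1].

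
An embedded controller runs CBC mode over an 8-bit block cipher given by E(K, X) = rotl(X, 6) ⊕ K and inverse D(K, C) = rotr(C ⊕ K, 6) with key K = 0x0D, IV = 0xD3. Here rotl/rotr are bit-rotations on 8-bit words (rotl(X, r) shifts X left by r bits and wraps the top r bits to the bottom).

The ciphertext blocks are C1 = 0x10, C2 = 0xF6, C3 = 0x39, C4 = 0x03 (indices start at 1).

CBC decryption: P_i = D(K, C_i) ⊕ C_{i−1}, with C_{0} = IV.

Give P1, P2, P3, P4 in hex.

P1: D(K, 0x10) = 0x74; 0x74 ⊕ 0xD3 = 0xA7.
P2: D(K, 0xF6) = 0xEF; 0xEF ⊕ 0x10 = 0xFF.
P3: D(K, 0x39) = 0xD0; 0xD0 ⊕ 0xF6 = 0x26.
P4: D(K, 0x03) = 0x38; 0x38 ⊕ 0x39 = 0x01.

P1 = 0xA7, P2 = 0xFF, P3 = 0x26, P4 = 0x01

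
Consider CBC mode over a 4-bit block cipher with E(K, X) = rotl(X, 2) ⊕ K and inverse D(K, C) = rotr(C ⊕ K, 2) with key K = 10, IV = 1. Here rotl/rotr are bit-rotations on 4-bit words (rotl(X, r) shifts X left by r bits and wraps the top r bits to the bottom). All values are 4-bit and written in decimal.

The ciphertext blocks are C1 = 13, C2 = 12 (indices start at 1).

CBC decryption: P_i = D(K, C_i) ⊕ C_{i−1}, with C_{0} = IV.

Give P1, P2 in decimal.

P1 = 12, P2 = 4

P1: D(K, 13) = 13; 13 ⊕ 1 = 12.
P2: D(K, 12) = 9; 9 ⊕ 13 = 4.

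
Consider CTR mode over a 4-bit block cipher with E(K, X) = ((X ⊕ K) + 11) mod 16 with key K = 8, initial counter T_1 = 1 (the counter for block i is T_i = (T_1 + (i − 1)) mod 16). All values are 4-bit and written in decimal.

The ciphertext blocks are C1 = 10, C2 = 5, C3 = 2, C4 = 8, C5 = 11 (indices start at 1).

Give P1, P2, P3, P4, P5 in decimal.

P1 = 14, P2 = 0, P3 = 4, P4 = 15, P5 = 3

CTR decryption: S_i = E(K, T_i) where T_i is the counter for block i; P_i = C_i ⊕ S_i.
P1: T = 1, S = E(K, T) = 4; 10 ⊕ 4 = 14.
P2: T = 2, S = E(K, T) = 5; 5 ⊕ 5 = 0.
P3: T = 3, S = E(K, T) = 6; 2 ⊕ 6 = 4.
P4: T = 4, S = E(K, T) = 7; 8 ⊕ 7 = 15.
P5: T = 5, S = E(K, T) = 8; 11 ⊕ 8 = 3.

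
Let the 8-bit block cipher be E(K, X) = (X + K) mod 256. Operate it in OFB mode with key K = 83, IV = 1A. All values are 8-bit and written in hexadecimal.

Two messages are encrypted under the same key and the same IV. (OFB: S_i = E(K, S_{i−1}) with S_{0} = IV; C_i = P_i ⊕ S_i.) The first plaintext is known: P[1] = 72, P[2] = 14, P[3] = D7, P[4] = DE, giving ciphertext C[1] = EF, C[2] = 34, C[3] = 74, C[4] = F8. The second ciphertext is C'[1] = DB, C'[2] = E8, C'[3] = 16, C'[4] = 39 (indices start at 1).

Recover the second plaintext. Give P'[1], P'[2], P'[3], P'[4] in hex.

P'[1] = 46, P'[2] = C8, P'[3] = B5, P'[4] = 1F

In OFB with a reused IV, both messages share the same keystream S_i, so C_i ⊕ C'_i = P_i ⊕ P'_i and thus P'_i = P_i ⊕ C_i ⊕ C'_i.
P'[1]: 72 ⊕ EF ⊕ DB = 46.
P'[2]: 14 ⊕ 34 ⊕ E8 = C8.
P'[3]: D7 ⊕ 74 ⊕ 16 = B5.
P'[4]: DE ⊕ F8 ⊕ 39 = 1F.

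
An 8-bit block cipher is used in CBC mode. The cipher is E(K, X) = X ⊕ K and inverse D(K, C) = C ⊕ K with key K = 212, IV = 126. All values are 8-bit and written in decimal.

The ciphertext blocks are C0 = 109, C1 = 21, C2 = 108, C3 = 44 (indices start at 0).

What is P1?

P1 = 172

CBC decryption: P_i = D(K, C_i) ⊕ C_{i−1}, with C_{−1} = IV.
P1: D(K, 21) = 193; 193 ⊕ 109 = 172.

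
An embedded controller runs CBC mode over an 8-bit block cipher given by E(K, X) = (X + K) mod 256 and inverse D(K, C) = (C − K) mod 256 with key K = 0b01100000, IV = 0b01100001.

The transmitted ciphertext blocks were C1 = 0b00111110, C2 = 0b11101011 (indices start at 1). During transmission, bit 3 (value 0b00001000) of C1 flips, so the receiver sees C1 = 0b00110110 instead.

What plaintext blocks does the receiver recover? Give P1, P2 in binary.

P1 = 0b10110111, P2 = 0b10111101

CBC decryption: P_i = D(K, C_i) ⊕ C_{i−1}, with C_{0} = IV.
Only C1 changed, to 0b00110110. In CBC, a change in C_i garbles P_i and flips the same bit in P_{i+1}. Decrypting the received ciphertext:
P1: D(K, 0b00110110) = 0b11010110; 0b11010110 ⊕ 0b01100001 = 0b10110111.
P2: D(K, 0b11101011) = 0b10001011; 0b10001011 ⊕ 0b00110110 = 0b10111101.
Blocks that differ from the original plaintext: P1, P2.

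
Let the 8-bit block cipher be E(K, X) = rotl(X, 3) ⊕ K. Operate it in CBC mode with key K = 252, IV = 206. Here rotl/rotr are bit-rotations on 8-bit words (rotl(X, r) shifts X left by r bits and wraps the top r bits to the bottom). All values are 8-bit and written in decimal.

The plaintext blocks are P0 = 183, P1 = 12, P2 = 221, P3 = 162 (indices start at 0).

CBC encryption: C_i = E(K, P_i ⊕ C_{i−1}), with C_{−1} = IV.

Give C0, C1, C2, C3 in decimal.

C0 = 55, C1 = 37, C2 = 59, C3 = 48

C0: P0 ⊕ 206 = 121; E(K, 121) = 55.
C1: P1 ⊕ 55 = 59; E(K, 59) = 37.
C2: P2 ⊕ 37 = 248; E(K, 248) = 59.
C3: P3 ⊕ 59 = 153; E(K, 153) = 48.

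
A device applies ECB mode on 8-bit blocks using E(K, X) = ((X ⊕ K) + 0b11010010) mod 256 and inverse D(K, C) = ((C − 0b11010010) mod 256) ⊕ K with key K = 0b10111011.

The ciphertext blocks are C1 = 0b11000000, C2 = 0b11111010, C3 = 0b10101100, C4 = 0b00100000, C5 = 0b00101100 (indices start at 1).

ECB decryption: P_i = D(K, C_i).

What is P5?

P5 = 0b11100001

P5: D(K, 0b00101100) = 0b11100001.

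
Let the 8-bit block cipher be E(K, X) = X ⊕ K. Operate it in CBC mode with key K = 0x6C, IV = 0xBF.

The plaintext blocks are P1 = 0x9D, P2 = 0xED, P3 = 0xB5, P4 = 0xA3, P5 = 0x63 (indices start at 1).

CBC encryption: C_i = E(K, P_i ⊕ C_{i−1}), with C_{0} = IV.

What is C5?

C5 = 0xD6

C1: P1 ⊕ 0xBF = 0x22; E(K, 0x22) = 0x4E.
C2: P2 ⊕ 0x4E = 0xA3; E(K, 0xA3) = 0xCF.
C3: P3 ⊕ 0xCF = 0x7A; E(K, 0x7A) = 0x16.
C4: P4 ⊕ 0x16 = 0xB5; E(K, 0xB5) = 0xD9.
C5: P5 ⊕ 0xD9 = 0xBA; E(K, 0xBA) = 0xD6.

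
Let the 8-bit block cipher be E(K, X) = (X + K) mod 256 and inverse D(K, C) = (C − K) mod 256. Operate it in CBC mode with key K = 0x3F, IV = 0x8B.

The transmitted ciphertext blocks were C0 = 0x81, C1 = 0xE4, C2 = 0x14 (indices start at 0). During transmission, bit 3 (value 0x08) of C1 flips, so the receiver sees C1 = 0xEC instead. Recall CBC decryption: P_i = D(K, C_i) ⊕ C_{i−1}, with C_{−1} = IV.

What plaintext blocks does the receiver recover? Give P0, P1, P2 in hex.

Only C1 changed, to 0xEC. In CBC, a change in C_i garbles P_i and flips the same bit in P_{i+1}. Decrypting the received ciphertext:
P0: D(K, 0x81) = 0x42; 0x42 ⊕ 0x8B = 0xC9.
P1: D(K, 0xEC) = 0xAD; 0xAD ⊕ 0x81 = 0x2C.
P2: D(K, 0x14) = 0xD5; 0xD5 ⊕ 0xEC = 0x39.
Blocks that differ from the original plaintext: P1, P2.

P0 = 0xC9, P1 = 0x2C, P2 = 0x39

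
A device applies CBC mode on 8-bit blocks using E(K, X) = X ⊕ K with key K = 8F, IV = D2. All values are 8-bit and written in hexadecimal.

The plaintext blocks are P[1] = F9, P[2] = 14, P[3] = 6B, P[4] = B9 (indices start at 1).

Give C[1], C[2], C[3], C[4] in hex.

C[1] = A4, C[2] = 3F, C[3] = DB, C[4] = ED

CBC encryption: C_i = E(K, P_i ⊕ C_{i−1}), with C_{0} = IV.
C[1]: P[1] ⊕ D2 = 2B; E(K, 2B) = A4.
C[2]: P[2] ⊕ A4 = B0; E(K, B0) = 3F.
C[3]: P[3] ⊕ 3F = 54; E(K, 54) = DB.
C[4]: P[4] ⊕ DB = 62; E(K, 62) = ED.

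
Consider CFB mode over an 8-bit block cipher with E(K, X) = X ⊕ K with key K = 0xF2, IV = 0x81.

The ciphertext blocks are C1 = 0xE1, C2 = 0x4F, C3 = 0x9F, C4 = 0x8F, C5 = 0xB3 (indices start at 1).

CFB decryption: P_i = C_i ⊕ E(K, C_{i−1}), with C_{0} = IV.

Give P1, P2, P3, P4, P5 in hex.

P1: E(K, 0x81) = 0x73; 0xE1 ⊕ 0x73 = 0x92.
P2: E(K, 0xE1) = 0x13; 0x4F ⊕ 0x13 = 0x5C.
P3: E(K, 0x4F) = 0xBD; 0x9F ⊕ 0xBD = 0x22.
P4: E(K, 0x9F) = 0x6D; 0x8F ⊕ 0x6D = 0xE2.
P5: E(K, 0x8F) = 0x7D; 0xB3 ⊕ 0x7D = 0xCE.

P1 = 0x92, P2 = 0x5C, P3 = 0x22, P4 = 0xE2, P5 = 0xCE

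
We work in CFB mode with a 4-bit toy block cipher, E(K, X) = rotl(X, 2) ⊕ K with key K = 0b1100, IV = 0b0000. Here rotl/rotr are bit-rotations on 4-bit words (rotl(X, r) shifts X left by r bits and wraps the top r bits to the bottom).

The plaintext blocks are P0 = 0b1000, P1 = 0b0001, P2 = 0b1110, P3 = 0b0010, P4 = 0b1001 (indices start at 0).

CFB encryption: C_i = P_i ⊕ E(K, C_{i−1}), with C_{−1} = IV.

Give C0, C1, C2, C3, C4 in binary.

C0: E(K, 0b0000) = 0b1100; 0b1000 ⊕ 0b1100 = 0b0100.
C1: E(K, 0b0100) = 0b1101; 0b0001 ⊕ 0b1101 = 0b1100.
C2: E(K, 0b1100) = 0b1111; 0b1110 ⊕ 0b1111 = 0b0001.
C3: E(K, 0b0001) = 0b1000; 0b0010 ⊕ 0b1000 = 0b1010.
C4: E(K, 0b1010) = 0b0110; 0b1001 ⊕ 0b0110 = 0b1111.

C0 = 0b0100, C1 = 0b1100, C2 = 0b0001, C3 = 0b1010, C4 = 0b1111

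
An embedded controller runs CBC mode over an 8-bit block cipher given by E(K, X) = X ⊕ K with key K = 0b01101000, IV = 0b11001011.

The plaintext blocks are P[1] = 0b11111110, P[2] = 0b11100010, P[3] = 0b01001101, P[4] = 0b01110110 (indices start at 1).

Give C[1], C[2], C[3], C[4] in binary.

CBC encryption: C_i = E(K, P_i ⊕ C_{i−1}), with C_{0} = IV.
C[1]: P[1] ⊕ 0b11001011 = 0b00110101; E(K, 0b00110101) = 0b01011101.
C[2]: P[2] ⊕ 0b01011101 = 0b10111111; E(K, 0b10111111) = 0b11010111.
C[3]: P[3] ⊕ 0b11010111 = 0b10011010; E(K, 0b10011010) = 0b11110010.
C[4]: P[4] ⊕ 0b11110010 = 0b10000100; E(K, 0b10000100) = 0b11101100.

C[1] = 0b01011101, C[2] = 0b11010111, C[3] = 0b11110010, C[4] = 0b11101100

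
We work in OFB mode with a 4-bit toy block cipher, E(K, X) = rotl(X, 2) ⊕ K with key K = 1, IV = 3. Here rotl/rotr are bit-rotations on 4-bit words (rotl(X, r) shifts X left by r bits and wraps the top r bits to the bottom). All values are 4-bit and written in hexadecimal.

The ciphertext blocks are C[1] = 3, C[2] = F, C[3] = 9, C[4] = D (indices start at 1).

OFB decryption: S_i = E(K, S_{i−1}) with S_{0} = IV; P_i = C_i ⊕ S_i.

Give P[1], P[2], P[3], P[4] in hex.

P[1]: S = E(K, 3) = D; 3 ⊕ D = E.
P[2]: S = E(K, D) = 6; F ⊕ 6 = 9.
P[3]: S = E(K, 6) = 8; 9 ⊕ 8 = 1.
P[4]: S = E(K, 8) = 3; D ⊕ 3 = E.

P[1] = E, P[2] = 9, P[3] = 1, P[4] = E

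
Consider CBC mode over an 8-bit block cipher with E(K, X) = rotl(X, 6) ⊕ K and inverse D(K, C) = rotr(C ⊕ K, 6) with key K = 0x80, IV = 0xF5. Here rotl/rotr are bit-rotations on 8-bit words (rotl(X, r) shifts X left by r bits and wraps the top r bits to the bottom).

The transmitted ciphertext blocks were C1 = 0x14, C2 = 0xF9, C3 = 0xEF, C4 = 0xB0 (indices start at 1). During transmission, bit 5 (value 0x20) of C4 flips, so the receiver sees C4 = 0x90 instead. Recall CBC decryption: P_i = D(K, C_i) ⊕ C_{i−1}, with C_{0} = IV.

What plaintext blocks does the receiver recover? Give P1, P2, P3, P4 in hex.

P1 = 0xA7, P2 = 0xF1, P3 = 0x44, P4 = 0xAF

Only C4 changed, to 0x90. In CBC, a change in C_i garbles P_i and flips the same bit in P_{i+1}. Decrypting the received ciphertext:
P1: D(K, 0x14) = 0x52; 0x52 ⊕ 0xF5 = 0xA7.
P2: D(K, 0xF9) = 0xE5; 0xE5 ⊕ 0x14 = 0xF1.
P3: D(K, 0xEF) = 0xBD; 0xBD ⊕ 0xF9 = 0x44.
P4: D(K, 0x90) = 0x40; 0x40 ⊕ 0xEF = 0xAF.
Blocks that differ from the original plaintext: P4.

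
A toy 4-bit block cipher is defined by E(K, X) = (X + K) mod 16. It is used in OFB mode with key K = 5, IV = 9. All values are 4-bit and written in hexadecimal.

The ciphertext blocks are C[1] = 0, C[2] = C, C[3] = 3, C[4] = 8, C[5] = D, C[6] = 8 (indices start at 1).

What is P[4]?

OFB decryption: S_i = E(K, S_{i−1}) with S_{0} = IV; P_i = C_i ⊕ S_i.
P[1]: S = E(K, 9) = E; 0 ⊕ E = E.
P[2]: S = E(K, E) = 3; C ⊕ 3 = F.
P[3]: S = E(K, 3) = 8; 3 ⊕ 8 = B.
P[4]: S = E(K, 8) = D; 8 ⊕ D = 5.

P[4] = 5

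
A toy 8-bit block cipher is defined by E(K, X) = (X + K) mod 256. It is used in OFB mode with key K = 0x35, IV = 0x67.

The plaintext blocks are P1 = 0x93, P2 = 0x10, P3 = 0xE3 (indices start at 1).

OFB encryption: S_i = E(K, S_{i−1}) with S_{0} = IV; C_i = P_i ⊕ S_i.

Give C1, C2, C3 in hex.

C1: S = E(K, 0x67) = 0x9C; 0x93 ⊕ 0x9C = 0x0F.
C2: S = E(K, 0x9C) = 0xD1; 0x10 ⊕ 0xD1 = 0xC1.
C3: S = E(K, 0xD1) = 0x06; 0xE3 ⊕ 0x06 = 0xE5.

C1 = 0x0F, C2 = 0xC1, C3 = 0xE5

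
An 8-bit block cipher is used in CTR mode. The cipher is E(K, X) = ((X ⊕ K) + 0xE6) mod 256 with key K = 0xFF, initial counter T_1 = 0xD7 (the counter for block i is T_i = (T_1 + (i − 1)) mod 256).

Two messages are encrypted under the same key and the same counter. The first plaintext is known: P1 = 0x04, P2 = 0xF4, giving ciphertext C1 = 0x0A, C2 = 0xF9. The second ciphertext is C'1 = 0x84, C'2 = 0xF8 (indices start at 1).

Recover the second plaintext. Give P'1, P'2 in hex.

P'1 = 0x8A, P'2 = 0xF5

In CTR with a reused counter, both messages share the same keystream S_i, so C_i ⊕ C'_i = P_i ⊕ P'_i and thus P'_i = P_i ⊕ C_i ⊕ C'_i.
P'1: 0x04 ⊕ 0x0A ⊕ 0x84 = 0x8A.
P'2: 0xF4 ⊕ 0xF9 ⊕ 0xF8 = 0xF5.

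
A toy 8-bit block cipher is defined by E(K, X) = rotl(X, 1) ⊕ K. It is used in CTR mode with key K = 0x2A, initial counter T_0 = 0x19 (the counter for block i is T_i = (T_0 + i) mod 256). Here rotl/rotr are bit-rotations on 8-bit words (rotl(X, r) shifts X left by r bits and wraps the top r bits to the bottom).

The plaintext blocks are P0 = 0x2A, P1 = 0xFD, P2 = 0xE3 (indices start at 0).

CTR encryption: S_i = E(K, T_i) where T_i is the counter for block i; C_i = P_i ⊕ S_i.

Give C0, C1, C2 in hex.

C0 = 0x32, C1 = 0xE3, C2 = 0xFF

C0: T = 0x19, S = E(K, T) = 0x18; 0x2A ⊕ 0x18 = 0x32.
C1: T = 0x1A, S = E(K, T) = 0x1E; 0xFD ⊕ 0x1E = 0xE3.
C2: T = 0x1B, S = E(K, T) = 0x1C; 0xE3 ⊕ 0x1C = 0xFF.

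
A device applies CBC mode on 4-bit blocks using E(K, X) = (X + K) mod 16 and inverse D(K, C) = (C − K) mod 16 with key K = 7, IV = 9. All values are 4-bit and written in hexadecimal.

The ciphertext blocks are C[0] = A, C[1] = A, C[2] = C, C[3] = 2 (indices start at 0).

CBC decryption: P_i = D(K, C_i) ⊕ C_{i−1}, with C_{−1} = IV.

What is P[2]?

P[2]: D(K, C) = 5; 5 ⊕ A = F.

P[2] = F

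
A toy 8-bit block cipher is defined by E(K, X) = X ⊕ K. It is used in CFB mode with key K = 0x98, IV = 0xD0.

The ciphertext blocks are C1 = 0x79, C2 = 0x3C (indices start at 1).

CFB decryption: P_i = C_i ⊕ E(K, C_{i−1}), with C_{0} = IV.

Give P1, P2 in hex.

P1 = 0x31, P2 = 0xDD

P1: E(K, 0xD0) = 0x48; 0x79 ⊕ 0x48 = 0x31.
P2: E(K, 0x79) = 0xE1; 0x3C ⊕ 0xE1 = 0xDD.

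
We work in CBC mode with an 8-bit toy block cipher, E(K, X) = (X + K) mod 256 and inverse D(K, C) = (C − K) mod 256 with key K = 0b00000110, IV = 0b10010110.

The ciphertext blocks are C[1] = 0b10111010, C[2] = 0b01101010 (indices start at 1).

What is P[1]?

CBC decryption: P_i = D(K, C_i) ⊕ C_{i−1}, with C_{0} = IV.
P[1]: D(K, 0b10111010) = 0b10110100; 0b10110100 ⊕ 0b10010110 = 0b00100010.

P[1] = 0b00100010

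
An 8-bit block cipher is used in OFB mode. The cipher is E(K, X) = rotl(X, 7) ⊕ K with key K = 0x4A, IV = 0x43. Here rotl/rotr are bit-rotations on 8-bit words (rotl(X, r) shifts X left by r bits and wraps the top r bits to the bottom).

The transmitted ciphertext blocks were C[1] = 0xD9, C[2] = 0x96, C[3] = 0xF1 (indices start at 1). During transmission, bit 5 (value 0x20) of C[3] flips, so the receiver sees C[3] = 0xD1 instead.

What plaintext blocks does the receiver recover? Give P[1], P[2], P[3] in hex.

OFB decryption: S_i = E(K, S_{i−1}) with S_{0} = IV; P_i = C_i ⊕ S_i.
Only C[3] changed, to 0xD1. In OFB, a change in C_i flips the same bit in P_i only; the keystream is unaffected. Decrypting the received ciphertext:
P[1]: S = E(K, 0x43) = 0xEB; 0xD9 ⊕ 0xEB = 0x32.
P[2]: S = E(K, 0xEB) = 0xBF; 0x96 ⊕ 0xBF = 0x29.
P[3]: S = E(K, 0xBF) = 0x95; 0xD1 ⊕ 0x95 = 0x44.
Blocks that differ from the original plaintext: P[3].

P[1] = 0x32, P[2] = 0x29, P[3] = 0x44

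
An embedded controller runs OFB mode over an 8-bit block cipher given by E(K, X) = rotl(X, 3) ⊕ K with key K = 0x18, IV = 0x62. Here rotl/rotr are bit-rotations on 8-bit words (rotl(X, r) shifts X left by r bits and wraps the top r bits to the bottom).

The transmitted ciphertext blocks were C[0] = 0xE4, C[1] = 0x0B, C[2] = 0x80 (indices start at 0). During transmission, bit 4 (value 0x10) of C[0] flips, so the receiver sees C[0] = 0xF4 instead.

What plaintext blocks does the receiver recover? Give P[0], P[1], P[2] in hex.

P[0] = 0xFF, P[1] = 0x4B, P[2] = 0x9A

OFB decryption: S_i = E(K, S_{i−1}) with S_{−1} = IV; P_i = C_i ⊕ S_i.
Only C[0] changed, to 0xF4. In OFB, a change in C_i flips the same bit in P_i only; the keystream is unaffected. Decrypting the received ciphertext:
P[0]: S = E(K, 0x62) = 0x0B; 0xF4 ⊕ 0x0B = 0xFF.
P[1]: S = E(K, 0x0B) = 0x40; 0x0B ⊕ 0x40 = 0x4B.
P[2]: S = E(K, 0x40) = 0x1A; 0x80 ⊕ 0x1A = 0x9A.
Blocks that differ from the original plaintext: P[0].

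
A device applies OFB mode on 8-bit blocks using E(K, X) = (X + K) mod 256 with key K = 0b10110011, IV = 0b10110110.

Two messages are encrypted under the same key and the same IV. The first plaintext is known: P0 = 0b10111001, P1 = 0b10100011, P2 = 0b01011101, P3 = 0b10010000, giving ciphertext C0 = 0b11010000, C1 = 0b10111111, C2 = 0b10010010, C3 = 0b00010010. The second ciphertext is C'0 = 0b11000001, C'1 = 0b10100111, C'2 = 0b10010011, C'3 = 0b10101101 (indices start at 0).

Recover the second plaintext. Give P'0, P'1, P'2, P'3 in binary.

In OFB with a reused IV, both messages share the same keystream S_i, so C_i ⊕ C'_i = P_i ⊕ P'_i and thus P'_i = P_i ⊕ C_i ⊕ C'_i.
P'0: 0b10111001 ⊕ 0b11010000 ⊕ 0b11000001 = 0b10101000.
P'1: 0b10100011 ⊕ 0b10111111 ⊕ 0b10100111 = 0b10111011.
P'2: 0b01011101 ⊕ 0b10010010 ⊕ 0b10010011 = 0b01011100.
P'3: 0b10010000 ⊕ 0b00010010 ⊕ 0b10101101 = 0b00101111.

P'0 = 0b10101000, P'1 = 0b10111011, P'2 = 0b01011100, P'3 = 0b00101111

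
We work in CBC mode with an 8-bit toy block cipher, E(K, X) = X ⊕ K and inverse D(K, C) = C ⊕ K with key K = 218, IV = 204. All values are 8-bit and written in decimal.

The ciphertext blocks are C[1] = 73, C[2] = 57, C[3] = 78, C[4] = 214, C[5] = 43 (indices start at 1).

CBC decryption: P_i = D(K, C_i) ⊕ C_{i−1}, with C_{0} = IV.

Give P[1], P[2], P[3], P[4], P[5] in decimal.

P[1]: D(K, 73) = 147; 147 ⊕ 204 = 95.
P[2]: D(K, 57) = 227; 227 ⊕ 73 = 170.
P[3]: D(K, 78) = 148; 148 ⊕ 57 = 173.
P[4]: D(K, 214) = 12; 12 ⊕ 78 = 66.
P[5]: D(K, 43) = 241; 241 ⊕ 214 = 39.

P[1] = 95, P[2] = 170, P[3] = 173, P[4] = 66, P[5] = 39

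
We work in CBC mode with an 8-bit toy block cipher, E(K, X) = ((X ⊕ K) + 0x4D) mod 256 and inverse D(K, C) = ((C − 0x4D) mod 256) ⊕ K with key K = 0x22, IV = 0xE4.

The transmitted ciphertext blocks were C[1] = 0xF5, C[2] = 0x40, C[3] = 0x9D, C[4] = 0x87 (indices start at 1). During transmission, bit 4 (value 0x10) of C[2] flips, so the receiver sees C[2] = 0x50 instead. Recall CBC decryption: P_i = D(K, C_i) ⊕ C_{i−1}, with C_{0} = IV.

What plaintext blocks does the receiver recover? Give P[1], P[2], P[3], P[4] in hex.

Only C[2] changed, to 0x50. In CBC, a change in C_i garbles P_i and flips the same bit in P_{i+1}. Decrypting the received ciphertext:
P[1]: D(K, 0xF5) = 0x8A; 0x8A ⊕ 0xE4 = 0x6E.
P[2]: D(K, 0x50) = 0x21; 0x21 ⊕ 0xF5 = 0xD4.
P[3]: D(K, 0x9D) = 0x72; 0x72 ⊕ 0x50 = 0x22.
P[4]: D(K, 0x87) = 0x18; 0x18 ⊕ 0x9D = 0x85.
Blocks that differ from the original plaintext: P[2], P[3].

P[1] = 0x6E, P[2] = 0xD4, P[3] = 0x22, P[4] = 0x85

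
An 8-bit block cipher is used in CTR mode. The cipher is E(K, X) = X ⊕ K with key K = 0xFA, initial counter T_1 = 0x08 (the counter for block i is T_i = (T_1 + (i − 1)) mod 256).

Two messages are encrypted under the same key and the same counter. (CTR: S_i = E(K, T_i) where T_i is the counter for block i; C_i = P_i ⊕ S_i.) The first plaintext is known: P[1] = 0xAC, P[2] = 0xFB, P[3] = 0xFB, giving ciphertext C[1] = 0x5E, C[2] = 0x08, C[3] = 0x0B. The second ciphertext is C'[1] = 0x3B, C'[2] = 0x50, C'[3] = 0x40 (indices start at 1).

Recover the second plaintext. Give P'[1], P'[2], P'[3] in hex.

P'[1] = 0xC9, P'[2] = 0xA3, P'[3] = 0xB0

In CTR with a reused counter, both messages share the same keystream S_i, so C_i ⊕ C'_i = P_i ⊕ P'_i and thus P'_i = P_i ⊕ C_i ⊕ C'_i.
P'[1]: 0xAC ⊕ 0x5E ⊕ 0x3B = 0xC9.
P'[2]: 0xFB ⊕ 0x08 ⊕ 0x50 = 0xA3.
P'[3]: 0xFB ⊕ 0x0B ⊕ 0x40 = 0xB0.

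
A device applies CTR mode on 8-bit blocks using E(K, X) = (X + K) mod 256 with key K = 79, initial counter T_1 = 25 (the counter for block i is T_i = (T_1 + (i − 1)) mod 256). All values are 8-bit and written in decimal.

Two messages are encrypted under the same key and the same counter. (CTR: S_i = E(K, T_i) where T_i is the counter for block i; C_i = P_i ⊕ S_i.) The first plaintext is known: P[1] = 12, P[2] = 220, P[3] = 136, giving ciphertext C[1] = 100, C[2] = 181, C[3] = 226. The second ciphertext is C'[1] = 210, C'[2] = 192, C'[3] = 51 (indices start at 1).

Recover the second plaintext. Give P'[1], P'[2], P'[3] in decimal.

P'[1] = 186, P'[2] = 169, P'[3] = 89

In CTR with a reused counter, both messages share the same keystream S_i, so C_i ⊕ C'_i = P_i ⊕ P'_i and thus P'_i = P_i ⊕ C_i ⊕ C'_i.
P'[1]: 12 ⊕ 100 ⊕ 210 = 186.
P'[2]: 220 ⊕ 181 ⊕ 192 = 169.
P'[3]: 136 ⊕ 226 ⊕ 51 = 89.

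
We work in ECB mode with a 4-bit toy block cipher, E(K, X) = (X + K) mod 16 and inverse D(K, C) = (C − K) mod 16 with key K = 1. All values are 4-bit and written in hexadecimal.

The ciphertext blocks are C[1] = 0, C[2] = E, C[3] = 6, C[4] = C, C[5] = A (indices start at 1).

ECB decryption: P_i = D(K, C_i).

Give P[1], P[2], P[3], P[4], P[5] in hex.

P[1] = F, P[2] = D, P[3] = 5, P[4] = B, P[5] = 9

P[1]: D(K, 0) = F.
P[2]: D(K, E) = D.
P[3]: D(K, 6) = 5.
P[4]: D(K, C) = B.
P[5]: D(K, A) = 9.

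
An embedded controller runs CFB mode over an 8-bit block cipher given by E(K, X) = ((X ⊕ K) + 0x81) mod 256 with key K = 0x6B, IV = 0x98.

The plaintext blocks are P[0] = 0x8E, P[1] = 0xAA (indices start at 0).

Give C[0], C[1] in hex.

C[0] = 0xFA, C[1] = 0xB8

CFB encryption: C_i = P_i ⊕ E(K, C_{i−1}), with C_{−1} = IV.
C[0]: E(K, 0x98) = 0x74; 0x8E ⊕ 0x74 = 0xFA.
C[1]: E(K, 0xFA) = 0x12; 0xAA ⊕ 0x12 = 0xB8.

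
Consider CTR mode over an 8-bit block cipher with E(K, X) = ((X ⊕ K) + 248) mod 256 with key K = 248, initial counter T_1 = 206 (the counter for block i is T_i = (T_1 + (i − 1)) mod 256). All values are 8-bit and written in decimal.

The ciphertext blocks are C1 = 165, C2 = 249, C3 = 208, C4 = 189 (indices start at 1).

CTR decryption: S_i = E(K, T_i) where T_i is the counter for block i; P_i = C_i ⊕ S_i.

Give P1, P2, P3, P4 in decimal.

P1 = 139, P2 = 214, P3 = 240, P4 = 156

P1: T = 206, S = E(K, T) = 46; 165 ⊕ 46 = 139.
P2: T = 207, S = E(K, T) = 47; 249 ⊕ 47 = 214.
P3: T = 208, S = E(K, T) = 32; 208 ⊕ 32 = 240.
P4: T = 209, S = E(K, T) = 33; 189 ⊕ 33 = 156.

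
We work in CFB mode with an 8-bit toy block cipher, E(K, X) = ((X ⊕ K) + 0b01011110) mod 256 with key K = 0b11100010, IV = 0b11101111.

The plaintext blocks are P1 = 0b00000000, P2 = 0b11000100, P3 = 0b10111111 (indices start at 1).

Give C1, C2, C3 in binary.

CFB encryption: C_i = P_i ⊕ E(K, C_{i−1}), with C_{0} = IV.
C1: E(K, 0b11101111) = 0b01101011; 0b00000000 ⊕ 0b01101011 = 0b01101011.
C2: E(K, 0b01101011) = 0b11100111; 0b11000100 ⊕ 0b11100111 = 0b00100011.
C3: E(K, 0b00100011) = 0b00011111; 0b10111111 ⊕ 0b00011111 = 0b10100000.

C1 = 0b01101011, C2 = 0b00100011, C3 = 0b10100000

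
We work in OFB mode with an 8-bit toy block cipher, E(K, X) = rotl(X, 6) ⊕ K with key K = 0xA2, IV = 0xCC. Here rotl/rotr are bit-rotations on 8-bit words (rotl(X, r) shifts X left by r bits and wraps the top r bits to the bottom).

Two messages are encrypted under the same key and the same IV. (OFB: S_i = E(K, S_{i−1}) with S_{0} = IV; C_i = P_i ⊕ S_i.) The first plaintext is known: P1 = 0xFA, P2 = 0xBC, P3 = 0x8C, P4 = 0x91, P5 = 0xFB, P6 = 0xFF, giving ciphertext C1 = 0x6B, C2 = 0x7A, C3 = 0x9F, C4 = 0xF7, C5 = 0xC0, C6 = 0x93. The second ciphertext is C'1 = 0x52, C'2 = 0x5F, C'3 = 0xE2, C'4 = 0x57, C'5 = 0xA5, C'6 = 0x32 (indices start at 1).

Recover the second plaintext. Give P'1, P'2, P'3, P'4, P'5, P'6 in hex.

In OFB with a reused IV, both messages share the same keystream S_i, so C_i ⊕ C'_i = P_i ⊕ P'_i and thus P'_i = P_i ⊕ C_i ⊕ C'_i.
P'1: 0xFA ⊕ 0x6B ⊕ 0x52 = 0xC3.
P'2: 0xBC ⊕ 0x7A ⊕ 0x5F = 0x99.
P'3: 0x8C ⊕ 0x9F ⊕ 0xE2 = 0xF1.
P'4: 0x91 ⊕ 0xF7 ⊕ 0x57 = 0x31.
P'5: 0xFB ⊕ 0xC0 ⊕ 0xA5 = 0x9E.
P'6: 0xFF ⊕ 0x93 ⊕ 0x32 = 0x5E.

P'1 = 0xC3, P'2 = 0x99, P'3 = 0xF1, P'4 = 0x31, P'5 = 0x9E, P'6 = 0x5E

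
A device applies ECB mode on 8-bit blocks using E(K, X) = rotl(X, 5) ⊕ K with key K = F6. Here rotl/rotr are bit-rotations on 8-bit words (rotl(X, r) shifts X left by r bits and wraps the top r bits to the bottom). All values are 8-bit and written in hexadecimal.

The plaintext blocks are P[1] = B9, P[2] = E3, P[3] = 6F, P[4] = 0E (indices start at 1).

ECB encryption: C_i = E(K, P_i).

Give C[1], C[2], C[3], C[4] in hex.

C[1]: E(K, B9) = C1.
C[2]: E(K, E3) = 8A.
C[3]: E(K, 6F) = 1B.
C[4]: E(K, 0E) = 37.

C[1] = C1, C[2] = 8A, C[3] = 1B, C[4] = 37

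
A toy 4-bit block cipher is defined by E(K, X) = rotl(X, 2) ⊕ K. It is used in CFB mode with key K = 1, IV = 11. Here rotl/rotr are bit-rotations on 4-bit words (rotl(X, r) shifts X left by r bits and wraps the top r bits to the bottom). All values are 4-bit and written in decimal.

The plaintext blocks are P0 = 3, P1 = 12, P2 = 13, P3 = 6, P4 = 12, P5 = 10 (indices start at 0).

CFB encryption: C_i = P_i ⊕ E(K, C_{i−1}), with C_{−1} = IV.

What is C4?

C4 = 7

C0: E(K, 11) = 15; 3 ⊕ 15 = 12.
C1: E(K, 12) = 2; 12 ⊕ 2 = 14.
C2: E(K, 14) = 10; 13 ⊕ 10 = 7.
C3: E(K, 7) = 12; 6 ⊕ 12 = 10.
C4: E(K, 10) = 11; 12 ⊕ 11 = 7.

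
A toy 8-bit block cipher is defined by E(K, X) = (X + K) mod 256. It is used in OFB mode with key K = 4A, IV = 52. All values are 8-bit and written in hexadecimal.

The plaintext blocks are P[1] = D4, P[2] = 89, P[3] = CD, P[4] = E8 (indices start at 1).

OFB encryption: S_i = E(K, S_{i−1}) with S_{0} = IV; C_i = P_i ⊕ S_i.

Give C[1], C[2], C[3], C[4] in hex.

C[1]: S = E(K, 52) = 9C; D4 ⊕ 9C = 48.
C[2]: S = E(K, 9C) = E6; 89 ⊕ E6 = 6F.
C[3]: S = E(K, E6) = 30; CD ⊕ 30 = FD.
C[4]: S = E(K, 30) = 7A; E8 ⊕ 7A = 92.

C[1] = 48, C[2] = 6F, C[3] = FD, C[4] = 92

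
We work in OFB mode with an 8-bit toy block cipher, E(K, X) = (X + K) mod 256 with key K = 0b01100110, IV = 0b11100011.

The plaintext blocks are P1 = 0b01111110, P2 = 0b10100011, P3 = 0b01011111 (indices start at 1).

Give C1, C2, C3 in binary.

C1 = 0b00110111, C2 = 0b00001100, C3 = 0b01001010

OFB encryption: S_i = E(K, S_{i−1}) with S_{0} = IV; C_i = P_i ⊕ S_i.
C1: S = E(K, 0b11100011) = 0b01001001; 0b01111110 ⊕ 0b01001001 = 0b00110111.
C2: S = E(K, 0b01001001) = 0b10101111; 0b10100011 ⊕ 0b10101111 = 0b00001100.
C3: S = E(K, 0b10101111) = 0b00010101; 0b01011111 ⊕ 0b00010101 = 0b01001010.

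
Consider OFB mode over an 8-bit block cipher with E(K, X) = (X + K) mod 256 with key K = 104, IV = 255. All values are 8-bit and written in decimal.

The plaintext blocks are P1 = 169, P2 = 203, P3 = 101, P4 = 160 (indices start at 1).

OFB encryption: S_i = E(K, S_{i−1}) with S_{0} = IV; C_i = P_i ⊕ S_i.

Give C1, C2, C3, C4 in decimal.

C1: S = E(K, 255) = 103; 169 ⊕ 103 = 206.
C2: S = E(K, 103) = 207; 203 ⊕ 207 = 4.
C3: S = E(K, 207) = 55; 101 ⊕ 55 = 82.
C4: S = E(K, 55) = 159; 160 ⊕ 159 = 63.

C1 = 206, C2 = 4, C3 = 82, C4 = 63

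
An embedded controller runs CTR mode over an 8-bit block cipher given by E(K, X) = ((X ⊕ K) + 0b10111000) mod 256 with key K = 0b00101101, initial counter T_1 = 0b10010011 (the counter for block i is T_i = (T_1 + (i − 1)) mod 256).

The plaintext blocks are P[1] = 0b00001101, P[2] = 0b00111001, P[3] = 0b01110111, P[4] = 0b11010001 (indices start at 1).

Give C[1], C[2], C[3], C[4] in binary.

C[1] = 0b01111011, C[2] = 0b01001000, C[3] = 0b00000111, C[4] = 0b10100010

CTR encryption: S_i = E(K, T_i) where T_i is the counter for block i; C_i = P_i ⊕ S_i.
C[1]: T = 0b10010011, S = E(K, T) = 0b01110110; 0b00001101 ⊕ 0b01110110 = 0b01111011.
C[2]: T = 0b10010100, S = E(K, T) = 0b01110001; 0b00111001 ⊕ 0b01110001 = 0b01001000.
C[3]: T = 0b10010101, S = E(K, T) = 0b01110000; 0b01110111 ⊕ 0b01110000 = 0b00000111.
C[4]: T = 0b10010110, S = E(K, T) = 0b01110011; 0b11010001 ⊕ 0b01110011 = 0b10100010.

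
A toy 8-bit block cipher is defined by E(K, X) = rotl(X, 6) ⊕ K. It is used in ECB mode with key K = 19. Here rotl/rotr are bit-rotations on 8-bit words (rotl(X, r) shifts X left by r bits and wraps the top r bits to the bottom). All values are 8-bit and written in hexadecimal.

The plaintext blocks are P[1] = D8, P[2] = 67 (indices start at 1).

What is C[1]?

C[1] = 2F

ECB encryption: C_i = E(K, P_i).
C[1]: E(K, D8) = 2F.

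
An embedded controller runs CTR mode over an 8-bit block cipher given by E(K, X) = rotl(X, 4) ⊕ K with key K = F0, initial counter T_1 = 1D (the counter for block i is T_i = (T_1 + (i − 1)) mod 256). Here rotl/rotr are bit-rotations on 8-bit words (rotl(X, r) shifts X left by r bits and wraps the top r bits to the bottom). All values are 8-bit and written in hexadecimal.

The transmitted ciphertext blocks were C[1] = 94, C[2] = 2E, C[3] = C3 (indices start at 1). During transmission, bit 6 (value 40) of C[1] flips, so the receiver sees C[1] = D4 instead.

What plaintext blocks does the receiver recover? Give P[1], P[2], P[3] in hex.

P[1] = F5, P[2] = 3F, P[3] = C2

CTR decryption: S_i = E(K, T_i) where T_i is the counter for block i; P_i = C_i ⊕ S_i.
Only C[1] changed, to D4. In CTR, a change in C_i flips the same bit in P_i only; the keystream is unaffected. Decrypting the received ciphertext:
P[1]: T = 1D, S = E(K, T) = 21; D4 ⊕ 21 = F5.
P[2]: T = 1E, S = E(K, T) = 11; 2E ⊕ 11 = 3F.
P[3]: T = 1F, S = E(K, T) = 01; C3 ⊕ 01 = C2.
Blocks that differ from the original plaintext: P[1].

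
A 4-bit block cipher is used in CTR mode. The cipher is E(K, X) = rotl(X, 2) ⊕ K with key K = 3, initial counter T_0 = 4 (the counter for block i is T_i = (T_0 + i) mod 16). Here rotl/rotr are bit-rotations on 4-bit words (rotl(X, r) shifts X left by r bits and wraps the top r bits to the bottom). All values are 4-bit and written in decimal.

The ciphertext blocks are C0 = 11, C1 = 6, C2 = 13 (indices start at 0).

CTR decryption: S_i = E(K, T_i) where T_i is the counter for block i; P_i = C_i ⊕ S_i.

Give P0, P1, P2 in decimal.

P0: T = 4, S = E(K, T) = 2; 11 ⊕ 2 = 9.
P1: T = 5, S = E(K, T) = 6; 6 ⊕ 6 = 0.
P2: T = 6, S = E(K, T) = 10; 13 ⊕ 10 = 7.

P0 = 9, P1 = 0, P2 = 7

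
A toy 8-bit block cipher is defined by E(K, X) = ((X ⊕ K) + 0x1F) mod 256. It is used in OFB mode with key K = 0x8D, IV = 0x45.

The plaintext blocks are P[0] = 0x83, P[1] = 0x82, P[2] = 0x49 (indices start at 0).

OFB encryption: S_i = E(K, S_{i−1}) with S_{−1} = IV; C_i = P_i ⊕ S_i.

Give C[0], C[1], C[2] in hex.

C[0]: S = E(K, 0x45) = 0xE7; 0x83 ⊕ 0xE7 = 0x64.
C[1]: S = E(K, 0xE7) = 0x89; 0x82 ⊕ 0x89 = 0x0B.
C[2]: S = E(K, 0x89) = 0x23; 0x49 ⊕ 0x23 = 0x6A.

C[0] = 0x64, C[1] = 0x0B, C[2] = 0x6A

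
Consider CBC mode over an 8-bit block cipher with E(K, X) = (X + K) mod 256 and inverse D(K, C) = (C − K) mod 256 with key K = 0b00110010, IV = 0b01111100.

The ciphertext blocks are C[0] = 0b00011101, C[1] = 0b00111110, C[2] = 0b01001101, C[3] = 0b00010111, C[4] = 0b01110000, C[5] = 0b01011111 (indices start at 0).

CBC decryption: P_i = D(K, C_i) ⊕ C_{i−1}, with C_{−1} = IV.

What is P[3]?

P[3]: D(K, 0b00010111) = 0b11100101; 0b11100101 ⊕ 0b01001101 = 0b10101000.

P[3] = 0b10101000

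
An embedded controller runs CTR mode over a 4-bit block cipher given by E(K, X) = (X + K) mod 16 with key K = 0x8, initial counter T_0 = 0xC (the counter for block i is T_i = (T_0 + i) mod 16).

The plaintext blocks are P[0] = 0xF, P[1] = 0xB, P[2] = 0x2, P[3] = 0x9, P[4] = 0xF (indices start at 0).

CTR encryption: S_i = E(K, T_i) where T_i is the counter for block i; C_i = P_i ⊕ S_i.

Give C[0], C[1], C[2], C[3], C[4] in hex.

C[0]: T = 0xC, S = E(K, T) = 0x4; 0xF ⊕ 0x4 = 0xB.
C[1]: T = 0xD, S = E(K, T) = 0x5; 0xB ⊕ 0x5 = 0xE.
C[2]: T = 0xE, S = E(K, T) = 0x6; 0x2 ⊕ 0x6 = 0x4.
C[3]: T = 0xF, S = E(K, T) = 0x7; 0x9 ⊕ 0x7 = 0xE.
C[4]: T = 0x0, S = E(K, T) = 0x8; 0xF ⊕ 0x8 = 0x7.

C[0] = 0xB, C[1] = 0xE, C[2] = 0x4, C[3] = 0xE, C[4] = 0x7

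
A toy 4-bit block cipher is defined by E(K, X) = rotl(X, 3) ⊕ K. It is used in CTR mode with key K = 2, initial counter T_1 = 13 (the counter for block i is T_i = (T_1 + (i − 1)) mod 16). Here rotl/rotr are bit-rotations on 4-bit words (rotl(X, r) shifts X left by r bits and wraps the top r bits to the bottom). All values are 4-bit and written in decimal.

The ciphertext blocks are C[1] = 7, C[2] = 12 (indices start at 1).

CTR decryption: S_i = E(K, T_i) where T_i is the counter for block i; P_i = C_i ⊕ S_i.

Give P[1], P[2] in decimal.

P[1]: T = 13, S = E(K, T) = 12; 7 ⊕ 12 = 11.
P[2]: T = 14, S = E(K, T) = 5; 12 ⊕ 5 = 9.

P[1] = 11, P[2] = 9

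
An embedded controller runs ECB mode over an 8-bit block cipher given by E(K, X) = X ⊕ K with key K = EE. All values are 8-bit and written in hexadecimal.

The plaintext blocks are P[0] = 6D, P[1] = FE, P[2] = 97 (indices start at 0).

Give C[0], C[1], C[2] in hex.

C[0] = 83, C[1] = 10, C[2] = 79

ECB encryption: C_i = E(K, P_i).
C[0]: E(K, 6D) = 83.
C[1]: E(K, FE) = 10.
C[2]: E(K, 97) = 79.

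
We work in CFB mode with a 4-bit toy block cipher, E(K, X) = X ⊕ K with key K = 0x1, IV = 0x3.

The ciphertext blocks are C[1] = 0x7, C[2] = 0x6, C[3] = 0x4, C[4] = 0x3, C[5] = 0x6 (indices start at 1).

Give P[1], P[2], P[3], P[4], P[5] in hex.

CFB decryption: P_i = C_i ⊕ E(K, C_{i−1}), with C_{0} = IV.
P[1]: E(K, 0x3) = 0x2; 0x7 ⊕ 0x2 = 0x5.
P[2]: E(K, 0x7) = 0x6; 0x6 ⊕ 0x6 = 0x0.
P[3]: E(K, 0x6) = 0x7; 0x4 ⊕ 0x7 = 0x3.
P[4]: E(K, 0x4) = 0x5; 0x3 ⊕ 0x5 = 0x6.
P[5]: E(K, 0x3) = 0x2; 0x6 ⊕ 0x2 = 0x4.

P[1] = 0x5, P[2] = 0x0, P[3] = 0x3, P[4] = 0x6, P[5] = 0x4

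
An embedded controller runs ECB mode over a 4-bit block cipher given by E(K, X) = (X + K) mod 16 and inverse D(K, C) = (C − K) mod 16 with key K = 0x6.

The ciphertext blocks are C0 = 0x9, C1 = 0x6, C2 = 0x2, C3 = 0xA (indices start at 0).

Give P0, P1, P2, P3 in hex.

ECB decryption: P_i = D(K, C_i).
P0: D(K, 0x9) = 0x3.
P1: D(K, 0x6) = 0x0.
P2: D(K, 0x2) = 0xC.
P3: D(K, 0xA) = 0x4.

P0 = 0x3, P1 = 0x0, P2 = 0xC, P3 = 0x4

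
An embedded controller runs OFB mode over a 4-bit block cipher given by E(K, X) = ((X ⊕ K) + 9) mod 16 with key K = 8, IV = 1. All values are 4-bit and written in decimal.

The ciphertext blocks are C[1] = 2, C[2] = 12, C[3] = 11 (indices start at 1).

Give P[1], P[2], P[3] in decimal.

P[1] = 0, P[2] = 15, P[3] = 15

OFB decryption: S_i = E(K, S_{i−1}) with S_{0} = IV; P_i = C_i ⊕ S_i.
P[1]: S = E(K, 1) = 2; 2 ⊕ 2 = 0.
P[2]: S = E(K, 2) = 3; 12 ⊕ 3 = 15.
P[3]: S = E(K, 3) = 4; 11 ⊕ 4 = 15.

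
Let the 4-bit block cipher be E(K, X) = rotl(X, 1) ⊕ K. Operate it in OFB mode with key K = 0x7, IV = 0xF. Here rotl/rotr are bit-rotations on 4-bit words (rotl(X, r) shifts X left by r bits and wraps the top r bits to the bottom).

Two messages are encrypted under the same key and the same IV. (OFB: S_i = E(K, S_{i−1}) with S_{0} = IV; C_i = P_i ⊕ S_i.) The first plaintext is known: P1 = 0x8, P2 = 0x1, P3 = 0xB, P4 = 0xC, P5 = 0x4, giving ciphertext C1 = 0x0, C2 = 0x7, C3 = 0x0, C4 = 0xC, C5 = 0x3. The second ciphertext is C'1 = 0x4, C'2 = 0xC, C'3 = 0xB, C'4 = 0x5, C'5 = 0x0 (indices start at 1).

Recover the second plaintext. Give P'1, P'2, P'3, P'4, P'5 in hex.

In OFB with a reused IV, both messages share the same keystream S_i, so C_i ⊕ C'_i = P_i ⊕ P'_i and thus P'_i = P_i ⊕ C_i ⊕ C'_i.
P'1: 0x8 ⊕ 0x0 ⊕ 0x4 = 0xC.
P'2: 0x1 ⊕ 0x7 ⊕ 0xC = 0xA.
P'3: 0xB ⊕ 0x0 ⊕ 0xB = 0x0.
P'4: 0xC ⊕ 0xC ⊕ 0x5 = 0x5.
P'5: 0x4 ⊕ 0x3 ⊕ 0x0 = 0x7.

P'1 = 0xC, P'2 = 0xA, P'3 = 0x0, P'4 = 0x5, P'5 = 0x7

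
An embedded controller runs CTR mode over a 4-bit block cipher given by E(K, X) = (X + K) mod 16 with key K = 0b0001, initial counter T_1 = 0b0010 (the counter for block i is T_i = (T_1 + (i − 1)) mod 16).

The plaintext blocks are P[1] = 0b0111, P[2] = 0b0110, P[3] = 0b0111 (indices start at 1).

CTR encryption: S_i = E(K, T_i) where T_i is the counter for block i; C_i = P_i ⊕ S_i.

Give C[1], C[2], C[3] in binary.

C[1] = 0b0100, C[2] = 0b0010, C[3] = 0b0010

C[1]: T = 0b0010, S = E(K, T) = 0b0011; 0b0111 ⊕ 0b0011 = 0b0100.
C[2]: T = 0b0011, S = E(K, T) = 0b0100; 0b0110 ⊕ 0b0100 = 0b0010.
C[3]: T = 0b0100, S = E(K, T) = 0b0101; 0b0111 ⊕ 0b0101 = 0b0010.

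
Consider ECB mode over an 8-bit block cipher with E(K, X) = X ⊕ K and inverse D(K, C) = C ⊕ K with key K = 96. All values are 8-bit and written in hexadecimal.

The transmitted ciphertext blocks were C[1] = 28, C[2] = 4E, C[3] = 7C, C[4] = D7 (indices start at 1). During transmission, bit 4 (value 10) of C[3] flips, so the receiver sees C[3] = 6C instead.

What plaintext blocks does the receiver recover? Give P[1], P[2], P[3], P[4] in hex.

ECB decryption: P_i = D(K, C_i).
Only C[3] changed, to 6C. In ECB, a change in C_i affects only P_i. Decrypting the received ciphertext:
P[1]: D(K, 28) = BE.
P[2]: D(K, 4E) = D8.
P[3]: D(K, 6C) = FA.
P[4]: D(K, D7) = 41.
Blocks that differ from the original plaintext: P[3].

P[1] = BE, P[2] = D8, P[3] = FA, P[4] = 41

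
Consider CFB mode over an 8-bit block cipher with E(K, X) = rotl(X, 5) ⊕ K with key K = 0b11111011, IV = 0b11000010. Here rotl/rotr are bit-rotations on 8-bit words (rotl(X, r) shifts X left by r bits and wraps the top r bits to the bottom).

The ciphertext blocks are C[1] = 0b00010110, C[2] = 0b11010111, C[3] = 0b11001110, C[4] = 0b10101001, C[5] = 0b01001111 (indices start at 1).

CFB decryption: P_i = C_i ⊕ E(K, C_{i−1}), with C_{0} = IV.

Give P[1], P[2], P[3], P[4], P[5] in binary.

P[1]: E(K, 0b11000010) = 0b10100011; 0b00010110 ⊕ 0b10100011 = 0b10110101.
P[2]: E(K, 0b00010110) = 0b00111001; 0b11010111 ⊕ 0b00111001 = 0b11101110.
P[3]: E(K, 0b11010111) = 0b00000001; 0b11001110 ⊕ 0b00000001 = 0b11001111.
P[4]: E(K, 0b11001110) = 0b00100010; 0b10101001 ⊕ 0b00100010 = 0b10001011.
P[5]: E(K, 0b10101001) = 0b11001110; 0b01001111 ⊕ 0b11001110 = 0b10000001.

P[1] = 0b10110101, P[2] = 0b11101110, P[3] = 0b11001111, P[4] = 0b10001011, P[5] = 0b10000001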